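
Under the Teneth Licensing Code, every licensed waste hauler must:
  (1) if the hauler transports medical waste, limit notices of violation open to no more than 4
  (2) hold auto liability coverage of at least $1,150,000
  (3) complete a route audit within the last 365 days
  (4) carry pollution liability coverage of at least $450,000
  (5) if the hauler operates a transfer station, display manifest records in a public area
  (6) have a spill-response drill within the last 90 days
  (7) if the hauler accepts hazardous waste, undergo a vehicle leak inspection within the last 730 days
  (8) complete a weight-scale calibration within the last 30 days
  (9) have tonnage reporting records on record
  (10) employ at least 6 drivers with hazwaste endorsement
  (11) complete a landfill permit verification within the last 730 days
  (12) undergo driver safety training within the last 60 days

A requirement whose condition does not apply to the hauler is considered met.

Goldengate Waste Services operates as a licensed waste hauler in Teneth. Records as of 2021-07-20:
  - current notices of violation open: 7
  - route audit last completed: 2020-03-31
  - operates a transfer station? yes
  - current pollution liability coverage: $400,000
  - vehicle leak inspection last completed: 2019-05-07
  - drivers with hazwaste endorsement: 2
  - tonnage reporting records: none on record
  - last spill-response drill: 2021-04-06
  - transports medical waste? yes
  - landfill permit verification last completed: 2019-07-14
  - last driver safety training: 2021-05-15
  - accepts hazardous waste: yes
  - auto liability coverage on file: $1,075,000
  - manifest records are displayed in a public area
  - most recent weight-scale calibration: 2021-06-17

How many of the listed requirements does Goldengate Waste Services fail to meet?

11

1. condition 'transports medical waste' holds; notices of violation open 7 > 4 → not met
2. auto liability coverage $1,075,000 < $1,150,000 → not met
3. route audit 476 days ago vs limit 365 → not met
4. pollution liability coverage $400,000 < $450,000 → not met
5. condition 'operates a transfer station' holds; manifest records present → met
6. spill-response drill 105 days ago vs limit 90 → not met
7. condition 'accepts hazardous waste' holds; vehicle leak inspection 805 days ago vs limit 730 → not met
8. weight-scale calibration 33 days ago vs limit 30 → not met
9. tonnage reporting records absent → not met
10. drivers with hazwaste endorsement 2 < 6 → not met
11. landfill permit verification 737 days ago vs limit 730 → not met
12. driver safety training 66 days ago vs limit 60 → not met
Not met: 11 of 12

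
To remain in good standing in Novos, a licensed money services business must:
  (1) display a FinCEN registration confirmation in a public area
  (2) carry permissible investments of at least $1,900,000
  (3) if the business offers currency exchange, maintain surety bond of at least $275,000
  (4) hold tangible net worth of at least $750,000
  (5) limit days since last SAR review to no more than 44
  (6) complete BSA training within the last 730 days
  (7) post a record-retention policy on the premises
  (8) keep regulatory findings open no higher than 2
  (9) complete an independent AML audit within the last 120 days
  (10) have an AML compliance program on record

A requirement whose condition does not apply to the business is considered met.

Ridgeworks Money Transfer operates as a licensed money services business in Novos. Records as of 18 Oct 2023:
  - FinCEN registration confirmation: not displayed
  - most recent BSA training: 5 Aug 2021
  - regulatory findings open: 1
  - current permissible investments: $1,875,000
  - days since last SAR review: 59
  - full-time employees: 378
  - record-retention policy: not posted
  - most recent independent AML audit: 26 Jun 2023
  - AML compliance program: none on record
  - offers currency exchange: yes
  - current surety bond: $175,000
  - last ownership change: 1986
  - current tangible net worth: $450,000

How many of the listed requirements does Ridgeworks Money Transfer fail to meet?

1. FinCEN registration confirmation absent → not met
2. permissible investments $1,875,000 < $1,900,000 → not met
3. condition 'offers currency exchange' holds; surety bond $175,000 < $275,000 → not met
4. tangible net worth $450,000 < $750,000 → not met
5. days since last SAR review 59 > 44 → not met
6. BSA training 804 days ago vs limit 730 → not met
7. record-retention policy absent → not met
8. regulatory findings open 1 ≤ 2 → met
9. independent AML audit 114 days ago vs limit 120 → met
10. AML compliance program absent → not met
Not met: 8 of 10

8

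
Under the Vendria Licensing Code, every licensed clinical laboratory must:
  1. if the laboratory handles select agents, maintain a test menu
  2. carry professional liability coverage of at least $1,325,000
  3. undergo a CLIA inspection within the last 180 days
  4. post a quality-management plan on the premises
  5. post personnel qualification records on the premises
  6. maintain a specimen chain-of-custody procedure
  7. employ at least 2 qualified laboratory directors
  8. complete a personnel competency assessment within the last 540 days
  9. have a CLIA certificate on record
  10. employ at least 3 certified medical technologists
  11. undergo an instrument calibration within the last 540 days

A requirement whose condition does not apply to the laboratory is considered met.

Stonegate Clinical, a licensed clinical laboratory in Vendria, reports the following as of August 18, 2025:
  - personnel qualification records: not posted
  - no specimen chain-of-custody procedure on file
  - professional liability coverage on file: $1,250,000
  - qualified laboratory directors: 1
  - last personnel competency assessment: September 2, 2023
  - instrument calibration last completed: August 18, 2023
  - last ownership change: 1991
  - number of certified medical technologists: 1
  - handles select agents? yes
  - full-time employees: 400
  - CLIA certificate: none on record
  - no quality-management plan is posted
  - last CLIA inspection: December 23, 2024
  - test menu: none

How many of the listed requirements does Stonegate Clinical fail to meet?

11

1. condition 'handles select agents' holds; test menu absent → not met
2. professional liability coverage $1,250,000 < $1,325,000 → not met
3. CLIA inspection 238 days ago vs limit 180 → not met
4. quality-management plan absent → not met
5. personnel qualification records absent → not met
6. specimen chain-of-custody procedure absent → not met
7. qualified laboratory directors 1 < 2 → not met
8. personnel competency assessment 716 days ago vs limit 540 → not met
9. CLIA certificate absent → not met
10. certified medical technologists 1 < 3 → not met
11. instrument calibration 731 days ago vs limit 540 → not met
Not met: 11 of 11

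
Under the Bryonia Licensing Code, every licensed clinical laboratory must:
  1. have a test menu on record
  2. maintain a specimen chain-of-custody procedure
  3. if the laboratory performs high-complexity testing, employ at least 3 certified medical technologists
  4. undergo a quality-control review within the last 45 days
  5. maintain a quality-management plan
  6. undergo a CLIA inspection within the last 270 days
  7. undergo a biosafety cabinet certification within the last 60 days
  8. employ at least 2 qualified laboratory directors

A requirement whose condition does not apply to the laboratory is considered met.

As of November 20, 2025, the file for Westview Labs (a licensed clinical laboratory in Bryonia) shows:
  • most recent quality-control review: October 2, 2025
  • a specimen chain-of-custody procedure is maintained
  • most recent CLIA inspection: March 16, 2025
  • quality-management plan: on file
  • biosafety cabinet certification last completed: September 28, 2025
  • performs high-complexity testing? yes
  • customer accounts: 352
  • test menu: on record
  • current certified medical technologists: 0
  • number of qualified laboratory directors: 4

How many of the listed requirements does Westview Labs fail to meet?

1. test menu present → met
2. specimen chain-of-custody procedure present → met
3. condition 'performs high-complexity testing' holds; certified medical technologists 0 < 3 → not met
4. quality-control review 49 days ago vs limit 45 → not met
5. quality-management plan present → met
6. CLIA inspection 249 days ago vs limit 270 → met
7. biosafety cabinet certification 53 days ago vs limit 60 → met
8. qualified laboratory directors 4 ≥ 2 → met
Not met: 2 of 8

2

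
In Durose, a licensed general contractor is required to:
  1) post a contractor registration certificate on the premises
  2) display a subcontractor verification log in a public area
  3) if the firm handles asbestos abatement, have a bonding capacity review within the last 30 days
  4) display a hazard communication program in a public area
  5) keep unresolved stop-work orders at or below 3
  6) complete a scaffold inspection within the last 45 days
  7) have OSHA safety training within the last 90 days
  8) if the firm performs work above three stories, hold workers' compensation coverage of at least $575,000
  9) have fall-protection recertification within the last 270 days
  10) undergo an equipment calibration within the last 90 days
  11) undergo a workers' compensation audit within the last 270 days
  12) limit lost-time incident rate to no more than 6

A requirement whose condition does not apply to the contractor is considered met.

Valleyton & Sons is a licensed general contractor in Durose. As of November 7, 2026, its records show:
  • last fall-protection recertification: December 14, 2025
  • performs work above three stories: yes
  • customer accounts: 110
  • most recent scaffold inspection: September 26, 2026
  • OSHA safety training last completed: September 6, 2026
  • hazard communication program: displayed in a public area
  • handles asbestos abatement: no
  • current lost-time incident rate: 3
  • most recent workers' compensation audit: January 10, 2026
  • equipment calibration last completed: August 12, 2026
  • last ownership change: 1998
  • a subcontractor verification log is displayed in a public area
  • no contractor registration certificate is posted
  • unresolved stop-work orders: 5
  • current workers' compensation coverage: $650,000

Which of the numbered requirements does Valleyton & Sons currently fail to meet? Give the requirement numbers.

1, 5, 9, 11

1. contractor registration certificate absent → not met
2. subcontractor verification log present → met
3. condition 'handles asbestos abatement' does not hold → requirement n/a → met
4. hazard communication program present → met
5. unresolved stop-work orders 5 > 3 → not met
6. scaffold inspection 42 days ago vs limit 45 → met
7. OSHA safety training 62 days ago vs limit 90 → met
8. condition 'performs work above three stories' holds; workers' compensation coverage $650,000 ≥ $575,000 → met
9. fall-protection recertification 328 days ago vs limit 270 → not met
10. equipment calibration 87 days ago vs limit 90 → met
11. workers' compensation audit 301 days ago vs limit 270 → not met
12. lost-time incident rate 3 ≤ 6 → met
Not met: 1, 5, 9, 11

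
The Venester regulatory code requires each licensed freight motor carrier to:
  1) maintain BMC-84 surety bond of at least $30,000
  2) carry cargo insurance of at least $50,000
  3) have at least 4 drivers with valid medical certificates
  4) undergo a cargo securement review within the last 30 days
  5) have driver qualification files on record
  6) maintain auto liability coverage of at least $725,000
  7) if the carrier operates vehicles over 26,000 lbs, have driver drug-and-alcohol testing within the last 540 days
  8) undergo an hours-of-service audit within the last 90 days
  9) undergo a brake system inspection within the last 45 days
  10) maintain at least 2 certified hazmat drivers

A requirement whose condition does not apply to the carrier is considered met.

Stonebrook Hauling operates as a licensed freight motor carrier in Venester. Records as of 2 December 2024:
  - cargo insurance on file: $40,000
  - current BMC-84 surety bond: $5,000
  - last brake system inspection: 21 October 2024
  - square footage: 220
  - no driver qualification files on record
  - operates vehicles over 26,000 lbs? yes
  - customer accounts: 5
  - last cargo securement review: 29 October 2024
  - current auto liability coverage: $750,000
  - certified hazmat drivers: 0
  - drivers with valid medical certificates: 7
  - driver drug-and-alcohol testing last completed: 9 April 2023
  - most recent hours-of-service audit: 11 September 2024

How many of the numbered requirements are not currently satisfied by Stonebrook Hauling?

6

1. BMC-84 surety bond $5,000 < $30,000 → not met
2. cargo insurance $40,000 < $50,000 → not met
3. drivers with valid medical certificates 7 ≥ 4 → met
4. cargo securement review 34 days ago vs limit 30 → not met
5. driver qualification files absent → not met
6. auto liability coverage $750,000 ≥ $725,000 → met
7. condition 'operates vehicles over 26,000 lbs' holds; driver drug-and-alcohol testing 603 days ago vs limit 540 → not met
8. hours-of-service audit 82 days ago vs limit 90 → met
9. brake system inspection 42 days ago vs limit 45 → met
10. certified hazmat drivers 0 < 2 → not met
Not met: 6 of 10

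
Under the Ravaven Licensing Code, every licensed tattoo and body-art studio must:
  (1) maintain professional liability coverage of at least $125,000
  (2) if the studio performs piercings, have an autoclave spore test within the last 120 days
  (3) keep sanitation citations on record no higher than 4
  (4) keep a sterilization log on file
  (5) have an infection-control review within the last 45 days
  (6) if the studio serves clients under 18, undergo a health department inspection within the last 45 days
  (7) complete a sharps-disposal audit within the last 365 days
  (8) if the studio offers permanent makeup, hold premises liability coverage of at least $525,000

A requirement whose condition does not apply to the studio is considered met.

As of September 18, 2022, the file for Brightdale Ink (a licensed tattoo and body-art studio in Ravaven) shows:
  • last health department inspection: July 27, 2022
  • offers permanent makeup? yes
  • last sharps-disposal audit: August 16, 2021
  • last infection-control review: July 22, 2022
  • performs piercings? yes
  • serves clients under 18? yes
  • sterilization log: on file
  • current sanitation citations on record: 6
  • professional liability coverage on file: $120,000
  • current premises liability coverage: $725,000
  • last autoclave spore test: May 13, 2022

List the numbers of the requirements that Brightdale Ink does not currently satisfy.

1. professional liability coverage $120,000 < $125,000 → not met
2. condition 'performs piercings' holds; autoclave spore test 128 days ago vs limit 120 → not met
3. sanitation citations on record 6 > 4 → not met
4. sterilization log present → met
5. infection-control review 58 days ago vs limit 45 → not met
6. condition 'serves clients under 18' holds; health department inspection 53 days ago vs limit 45 → not met
7. sharps-disposal audit 398 days ago vs limit 365 → not met
8. condition 'offers permanent makeup' holds; premises liability coverage $725,000 ≥ $525,000 → met
Not met: 1, 2, 3, 5, 6, 7

1, 2, 3, 5, 6, 7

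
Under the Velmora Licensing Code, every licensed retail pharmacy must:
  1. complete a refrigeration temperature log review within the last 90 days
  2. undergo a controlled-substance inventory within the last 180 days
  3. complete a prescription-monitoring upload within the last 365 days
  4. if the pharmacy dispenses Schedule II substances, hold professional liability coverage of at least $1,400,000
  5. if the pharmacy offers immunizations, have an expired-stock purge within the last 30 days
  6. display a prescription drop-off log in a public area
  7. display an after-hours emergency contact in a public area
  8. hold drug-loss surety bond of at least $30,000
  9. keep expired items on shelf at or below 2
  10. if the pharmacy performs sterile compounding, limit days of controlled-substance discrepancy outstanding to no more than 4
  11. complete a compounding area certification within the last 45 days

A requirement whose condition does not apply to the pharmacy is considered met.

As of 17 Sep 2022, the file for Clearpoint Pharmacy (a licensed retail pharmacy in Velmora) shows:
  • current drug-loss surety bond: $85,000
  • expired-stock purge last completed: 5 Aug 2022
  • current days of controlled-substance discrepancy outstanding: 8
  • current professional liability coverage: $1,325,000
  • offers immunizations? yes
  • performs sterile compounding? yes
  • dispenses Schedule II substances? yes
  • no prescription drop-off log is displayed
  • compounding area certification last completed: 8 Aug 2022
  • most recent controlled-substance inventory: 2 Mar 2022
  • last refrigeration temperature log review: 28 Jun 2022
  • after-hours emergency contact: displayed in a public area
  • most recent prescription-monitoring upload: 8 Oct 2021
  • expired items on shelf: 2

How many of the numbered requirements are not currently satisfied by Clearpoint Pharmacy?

5

1. refrigeration temperature log review 81 days ago vs limit 90 → met
2. controlled-substance inventory 199 days ago vs limit 180 → not met
3. prescription-monitoring upload 344 days ago vs limit 365 → met
4. condition 'dispenses Schedule II substances' holds; professional liability coverage $1,325,000 < $1,400,000 → not met
5. condition 'offers immunizations' holds; expired-stock purge 43 days ago vs limit 30 → not met
6. prescription drop-off log absent → not met
7. after-hours emergency contact present → met
8. drug-loss surety bond $85,000 ≥ $30,000 → met
9. expired items on shelf 2 ≤ 2 → met
10. condition 'performs sterile compounding' holds; days of controlled-substance discrepancy outstanding 8 > 4 → not met
11. compounding area certification 40 days ago vs limit 45 → met
Not met: 5 of 11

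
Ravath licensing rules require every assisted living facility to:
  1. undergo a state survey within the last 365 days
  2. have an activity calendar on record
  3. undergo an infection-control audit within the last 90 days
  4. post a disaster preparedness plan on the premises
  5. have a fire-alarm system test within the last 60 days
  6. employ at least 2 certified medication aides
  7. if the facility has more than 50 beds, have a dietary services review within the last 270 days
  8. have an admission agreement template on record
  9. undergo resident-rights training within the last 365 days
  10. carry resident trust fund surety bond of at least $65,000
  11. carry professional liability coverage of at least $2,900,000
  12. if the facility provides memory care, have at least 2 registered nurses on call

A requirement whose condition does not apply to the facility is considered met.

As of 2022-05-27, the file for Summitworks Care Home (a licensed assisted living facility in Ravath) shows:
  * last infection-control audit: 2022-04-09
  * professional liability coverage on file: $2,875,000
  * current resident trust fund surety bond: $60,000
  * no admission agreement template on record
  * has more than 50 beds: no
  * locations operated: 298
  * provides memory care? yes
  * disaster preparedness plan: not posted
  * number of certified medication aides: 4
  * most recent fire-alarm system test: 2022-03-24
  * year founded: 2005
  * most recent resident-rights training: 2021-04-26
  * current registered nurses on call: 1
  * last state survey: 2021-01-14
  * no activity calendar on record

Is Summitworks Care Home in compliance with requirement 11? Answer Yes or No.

No

11. professional liability coverage $2,875,000 < $2,900,000 → not met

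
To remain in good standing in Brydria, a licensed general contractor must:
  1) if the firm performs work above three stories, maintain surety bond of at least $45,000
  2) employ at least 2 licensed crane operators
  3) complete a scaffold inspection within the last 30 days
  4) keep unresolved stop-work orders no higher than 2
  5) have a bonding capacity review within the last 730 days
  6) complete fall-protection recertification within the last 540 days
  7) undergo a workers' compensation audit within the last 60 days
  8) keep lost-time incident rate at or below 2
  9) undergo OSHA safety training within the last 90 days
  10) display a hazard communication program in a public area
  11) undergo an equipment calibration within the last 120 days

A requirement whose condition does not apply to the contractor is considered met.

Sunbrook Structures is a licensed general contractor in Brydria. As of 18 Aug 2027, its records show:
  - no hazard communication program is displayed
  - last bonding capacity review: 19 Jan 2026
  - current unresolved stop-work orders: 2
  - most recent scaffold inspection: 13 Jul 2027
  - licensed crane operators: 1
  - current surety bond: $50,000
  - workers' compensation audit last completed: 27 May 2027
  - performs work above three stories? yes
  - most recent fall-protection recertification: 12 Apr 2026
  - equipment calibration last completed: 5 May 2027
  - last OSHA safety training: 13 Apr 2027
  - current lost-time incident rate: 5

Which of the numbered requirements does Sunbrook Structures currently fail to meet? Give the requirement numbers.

1. condition 'performs work above three stories' holds; surety bond $50,000 ≥ $45,000 → met
2. licensed crane operators 1 < 2 → not met
3. scaffold inspection 36 days ago vs limit 30 → not met
4. unresolved stop-work orders 2 ≤ 2 → met
5. bonding capacity review 576 days ago vs limit 730 → met
6. fall-protection recertification 493 days ago vs limit 540 → met
7. workers' compensation audit 83 days ago vs limit 60 → not met
8. lost-time incident rate 5 > 2 → not met
9. OSHA safety training 127 days ago vs limit 90 → not met
10. hazard communication program absent → not met
11. equipment calibration 105 days ago vs limit 120 → met
Not met: 2, 3, 7, 8, 9, 10

2, 3, 7, 8, 9, 10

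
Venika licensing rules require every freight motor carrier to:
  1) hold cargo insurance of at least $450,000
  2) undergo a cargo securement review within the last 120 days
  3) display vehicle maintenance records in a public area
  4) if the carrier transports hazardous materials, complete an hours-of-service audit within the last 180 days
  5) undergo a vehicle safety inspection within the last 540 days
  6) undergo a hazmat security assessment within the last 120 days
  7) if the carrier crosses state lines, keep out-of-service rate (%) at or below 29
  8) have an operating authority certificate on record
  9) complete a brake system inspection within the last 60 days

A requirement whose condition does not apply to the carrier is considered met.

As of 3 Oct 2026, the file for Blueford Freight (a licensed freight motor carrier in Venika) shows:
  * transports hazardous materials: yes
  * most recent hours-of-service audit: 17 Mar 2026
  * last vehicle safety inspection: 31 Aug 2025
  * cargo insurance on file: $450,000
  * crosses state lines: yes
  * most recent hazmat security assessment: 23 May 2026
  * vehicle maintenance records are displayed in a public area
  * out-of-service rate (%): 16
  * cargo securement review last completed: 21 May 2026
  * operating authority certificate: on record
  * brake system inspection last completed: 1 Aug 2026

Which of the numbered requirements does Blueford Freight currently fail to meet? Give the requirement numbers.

1. cargo insurance $450,000 ≥ $450,000 → met
2. cargo securement review 135 days ago vs limit 120 → not met
3. vehicle maintenance records present → met
4. condition 'transports hazardous materials' holds; hours-of-service audit 200 days ago vs limit 180 → not met
5. vehicle safety inspection 398 days ago vs limit 540 → met
6. hazmat security assessment 133 days ago vs limit 120 → not met
7. condition 'crosses state lines' holds; out-of-service rate (%) 16 ≤ 29 → met
8. operating authority certificate present → met
9. brake system inspection 63 days ago vs limit 60 → not met
Not met: 2, 4, 6, 9

2, 4, 6, 9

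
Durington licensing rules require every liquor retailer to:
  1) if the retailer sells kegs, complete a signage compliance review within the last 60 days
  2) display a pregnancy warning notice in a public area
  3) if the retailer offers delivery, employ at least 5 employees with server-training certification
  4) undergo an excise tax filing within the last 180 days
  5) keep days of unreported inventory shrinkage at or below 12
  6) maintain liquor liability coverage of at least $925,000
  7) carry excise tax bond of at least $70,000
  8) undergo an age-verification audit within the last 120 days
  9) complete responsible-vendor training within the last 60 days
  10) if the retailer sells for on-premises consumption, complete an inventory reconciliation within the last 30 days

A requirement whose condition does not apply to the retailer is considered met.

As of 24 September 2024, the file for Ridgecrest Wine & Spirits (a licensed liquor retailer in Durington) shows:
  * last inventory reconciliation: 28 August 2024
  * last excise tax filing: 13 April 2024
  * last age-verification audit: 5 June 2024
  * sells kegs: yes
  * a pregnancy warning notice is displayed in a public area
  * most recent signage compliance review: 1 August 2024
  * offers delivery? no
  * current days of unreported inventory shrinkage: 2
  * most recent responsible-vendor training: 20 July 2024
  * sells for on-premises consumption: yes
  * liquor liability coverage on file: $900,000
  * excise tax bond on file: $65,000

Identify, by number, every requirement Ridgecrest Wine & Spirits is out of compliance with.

6, 7, 9

1. condition 'sells kegs' holds; signage compliance review 54 days ago vs limit 60 → met
2. pregnancy warning notice present → met
3. condition 'offers delivery' does not hold → requirement n/a → met
4. excise tax filing 164 days ago vs limit 180 → met
5. days of unreported inventory shrinkage 2 ≤ 12 → met
6. liquor liability coverage $900,000 < $925,000 → not met
7. excise tax bond $65,000 < $70,000 → not met
8. age-verification audit 111 days ago vs limit 120 → met
9. responsible-vendor training 66 days ago vs limit 60 → not met
10. condition 'sells for on-premises consumption' holds; inventory reconciliation 27 days ago vs limit 30 → met
Not met: 6, 7, 9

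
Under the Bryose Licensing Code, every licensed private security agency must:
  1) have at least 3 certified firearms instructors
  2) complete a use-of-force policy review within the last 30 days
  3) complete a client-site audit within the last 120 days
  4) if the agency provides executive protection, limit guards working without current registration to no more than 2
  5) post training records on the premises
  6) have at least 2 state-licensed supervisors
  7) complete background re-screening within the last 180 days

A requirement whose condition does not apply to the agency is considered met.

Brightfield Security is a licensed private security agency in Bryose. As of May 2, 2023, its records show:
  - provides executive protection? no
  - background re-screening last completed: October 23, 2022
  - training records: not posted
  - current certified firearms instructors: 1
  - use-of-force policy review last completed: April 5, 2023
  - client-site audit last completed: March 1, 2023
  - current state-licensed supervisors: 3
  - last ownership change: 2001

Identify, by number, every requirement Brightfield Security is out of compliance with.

1. certified firearms instructors 1 < 3 → not met
2. use-of-force policy review 27 days ago vs limit 30 → met
3. client-site audit 62 days ago vs limit 120 → met
4. condition 'provides executive protection' does not hold → requirement n/a → met
5. training records absent → not met
6. state-licensed supervisors 3 ≥ 2 → met
7. background re-screening 191 days ago vs limit 180 → not met
Not met: 1, 5, 7

1, 5, 7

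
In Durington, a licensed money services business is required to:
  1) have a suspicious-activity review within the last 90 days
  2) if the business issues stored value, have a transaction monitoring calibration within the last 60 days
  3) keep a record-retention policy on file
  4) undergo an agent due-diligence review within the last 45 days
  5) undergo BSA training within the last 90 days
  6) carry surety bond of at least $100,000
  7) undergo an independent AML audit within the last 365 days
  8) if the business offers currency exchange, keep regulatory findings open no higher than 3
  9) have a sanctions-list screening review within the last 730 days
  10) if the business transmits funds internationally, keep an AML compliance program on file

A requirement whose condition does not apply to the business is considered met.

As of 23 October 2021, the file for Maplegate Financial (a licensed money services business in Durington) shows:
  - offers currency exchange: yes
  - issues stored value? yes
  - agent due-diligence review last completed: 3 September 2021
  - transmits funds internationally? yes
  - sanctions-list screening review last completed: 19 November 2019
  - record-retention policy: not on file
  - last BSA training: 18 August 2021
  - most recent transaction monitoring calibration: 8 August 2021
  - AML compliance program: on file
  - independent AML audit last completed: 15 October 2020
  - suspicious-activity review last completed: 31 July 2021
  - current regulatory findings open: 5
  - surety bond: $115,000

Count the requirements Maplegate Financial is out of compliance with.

1. suspicious-activity review 84 days ago vs limit 90 → met
2. condition 'issues stored value' holds; transaction monitoring calibration 76 days ago vs limit 60 → not met
3. record-retention policy absent → not met
4. agent due-diligence review 50 days ago vs limit 45 → not met
5. BSA training 66 days ago vs limit 90 → met
6. surety bond $115,000 ≥ $100,000 → met
7. independent AML audit 373 days ago vs limit 365 → not met
8. condition 'offers currency exchange' holds; regulatory findings open 5 > 3 → not met
9. sanctions-list screening review 704 days ago vs limit 730 → met
10. condition 'transmits funds internationally' holds; AML compliance program present → met
Not met: 5 of 10

5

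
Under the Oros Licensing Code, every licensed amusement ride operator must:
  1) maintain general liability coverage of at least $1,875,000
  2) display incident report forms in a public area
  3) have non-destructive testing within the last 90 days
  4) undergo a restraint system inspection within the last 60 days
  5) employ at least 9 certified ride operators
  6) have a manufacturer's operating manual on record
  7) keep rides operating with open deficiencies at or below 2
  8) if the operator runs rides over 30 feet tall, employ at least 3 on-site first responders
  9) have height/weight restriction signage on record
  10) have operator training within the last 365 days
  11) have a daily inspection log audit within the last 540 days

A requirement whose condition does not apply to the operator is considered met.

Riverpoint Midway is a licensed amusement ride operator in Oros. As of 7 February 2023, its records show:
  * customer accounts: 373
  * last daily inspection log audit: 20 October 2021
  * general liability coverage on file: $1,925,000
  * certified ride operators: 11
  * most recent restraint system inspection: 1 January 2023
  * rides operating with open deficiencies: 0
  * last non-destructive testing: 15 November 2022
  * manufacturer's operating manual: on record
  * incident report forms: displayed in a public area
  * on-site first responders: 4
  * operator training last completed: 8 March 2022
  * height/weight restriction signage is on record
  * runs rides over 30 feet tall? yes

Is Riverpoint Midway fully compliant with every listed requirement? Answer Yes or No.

1. general liability coverage $1,925,000 ≥ $1,875,000 → met
2. incident report forms present → met
3. non-destructive testing 84 days ago vs limit 90 → met
4. restraint system inspection 37 days ago vs limit 60 → met
5. certified ride operators 11 ≥ 9 → met
6. manufacturer's operating manual present → met
7. rides operating with open deficiencies 0 ≤ 2 → met
8. condition 'runs rides over 30 feet tall' holds; on-site first responders 4 ≥ 3 → met
9. height/weight restriction signage present → met
10. operator training 336 days ago vs limit 365 → met
11. daily inspection log audit 475 days ago vs limit 540 → met
All met.

Yes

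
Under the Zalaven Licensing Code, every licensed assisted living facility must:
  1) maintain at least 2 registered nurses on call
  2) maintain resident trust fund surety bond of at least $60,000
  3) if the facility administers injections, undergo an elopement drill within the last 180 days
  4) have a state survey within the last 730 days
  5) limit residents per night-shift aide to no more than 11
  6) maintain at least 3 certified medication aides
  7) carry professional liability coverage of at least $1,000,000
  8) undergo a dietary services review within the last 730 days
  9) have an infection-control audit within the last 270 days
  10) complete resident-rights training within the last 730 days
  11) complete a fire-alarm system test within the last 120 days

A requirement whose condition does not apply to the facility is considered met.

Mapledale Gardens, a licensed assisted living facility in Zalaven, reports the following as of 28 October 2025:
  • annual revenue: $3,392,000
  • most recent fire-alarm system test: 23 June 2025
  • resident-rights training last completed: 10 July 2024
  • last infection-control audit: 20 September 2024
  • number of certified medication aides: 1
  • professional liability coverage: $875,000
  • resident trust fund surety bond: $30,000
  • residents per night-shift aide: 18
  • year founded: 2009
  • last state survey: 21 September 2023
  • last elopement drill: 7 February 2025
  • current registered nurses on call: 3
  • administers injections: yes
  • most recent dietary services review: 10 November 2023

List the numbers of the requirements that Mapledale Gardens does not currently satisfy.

2, 3, 4, 5, 6, 7, 9, 11

1. registered nurses on call 3 ≥ 2 → met
2. resident trust fund surety bond $30,000 < $60,000 → not met
3. condition 'administers injections' holds; elopement drill 263 days ago vs limit 180 → not met
4. state survey 768 days ago vs limit 730 → not met
5. residents per night-shift aide 18 > 11 → not met
6. certified medication aides 1 < 3 → not met
7. professional liability coverage $875,000 < $1,000,000 → not met
8. dietary services review 718 days ago vs limit 730 → met
9. infection-control audit 403 days ago vs limit 270 → not met
10. resident-rights training 475 days ago vs limit 730 → met
11. fire-alarm system test 127 days ago vs limit 120 → not met
Not met: 2, 3, 4, 5, 6, 7, 9, 11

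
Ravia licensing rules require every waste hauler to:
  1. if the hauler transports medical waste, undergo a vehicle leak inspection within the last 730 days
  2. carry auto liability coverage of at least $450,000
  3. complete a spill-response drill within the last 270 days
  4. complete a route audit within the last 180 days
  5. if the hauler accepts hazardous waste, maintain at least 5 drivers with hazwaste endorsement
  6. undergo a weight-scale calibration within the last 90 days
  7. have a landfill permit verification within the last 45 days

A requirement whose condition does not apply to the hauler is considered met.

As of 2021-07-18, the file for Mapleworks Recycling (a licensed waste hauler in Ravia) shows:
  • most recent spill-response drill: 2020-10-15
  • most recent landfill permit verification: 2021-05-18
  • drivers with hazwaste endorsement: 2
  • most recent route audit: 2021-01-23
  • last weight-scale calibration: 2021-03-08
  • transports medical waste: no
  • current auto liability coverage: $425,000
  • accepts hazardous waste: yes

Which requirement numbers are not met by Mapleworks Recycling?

2, 3, 5, 6, 7

1. condition 'transports medical waste' does not hold → requirement n/a → met
2. auto liability coverage $425,000 < $450,000 → not met
3. spill-response drill 276 days ago vs limit 270 → not met
4. route audit 176 days ago vs limit 180 → met
5. condition 'accepts hazardous waste' holds; drivers with hazwaste endorsement 2 < 5 → not met
6. weight-scale calibration 132 days ago vs limit 90 → not met
7. landfill permit verification 61 days ago vs limit 45 → not met
Not met: 2, 3, 5, 6, 7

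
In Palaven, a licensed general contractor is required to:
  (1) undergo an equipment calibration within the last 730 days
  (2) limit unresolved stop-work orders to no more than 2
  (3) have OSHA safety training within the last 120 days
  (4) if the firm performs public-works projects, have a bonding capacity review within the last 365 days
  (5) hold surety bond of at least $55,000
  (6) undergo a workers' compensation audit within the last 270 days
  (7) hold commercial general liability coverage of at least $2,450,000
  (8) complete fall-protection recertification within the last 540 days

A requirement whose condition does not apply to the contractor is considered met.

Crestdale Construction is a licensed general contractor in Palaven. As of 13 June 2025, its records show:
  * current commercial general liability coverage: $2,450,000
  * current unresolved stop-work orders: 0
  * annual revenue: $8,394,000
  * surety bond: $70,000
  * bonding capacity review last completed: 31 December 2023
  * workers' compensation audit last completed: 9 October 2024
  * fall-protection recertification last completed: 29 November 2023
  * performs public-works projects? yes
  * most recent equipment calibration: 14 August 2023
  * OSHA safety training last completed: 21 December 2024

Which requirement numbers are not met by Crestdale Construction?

1. equipment calibration 669 days ago vs limit 730 → met
2. unresolved stop-work orders 0 ≤ 2 → met
3. OSHA safety training 174 days ago vs limit 120 → not met
4. condition 'performs public-works projects' holds; bonding capacity review 530 days ago vs limit 365 → not met
5. surety bond $70,000 ≥ $55,000 → met
6. workers' compensation audit 247 days ago vs limit 270 → met
7. commercial general liability coverage $2,450,000 ≥ $2,450,000 → met
8. fall-protection recertification 562 days ago vs limit 540 → not met
Not met: 3, 4, 8

3, 4, 8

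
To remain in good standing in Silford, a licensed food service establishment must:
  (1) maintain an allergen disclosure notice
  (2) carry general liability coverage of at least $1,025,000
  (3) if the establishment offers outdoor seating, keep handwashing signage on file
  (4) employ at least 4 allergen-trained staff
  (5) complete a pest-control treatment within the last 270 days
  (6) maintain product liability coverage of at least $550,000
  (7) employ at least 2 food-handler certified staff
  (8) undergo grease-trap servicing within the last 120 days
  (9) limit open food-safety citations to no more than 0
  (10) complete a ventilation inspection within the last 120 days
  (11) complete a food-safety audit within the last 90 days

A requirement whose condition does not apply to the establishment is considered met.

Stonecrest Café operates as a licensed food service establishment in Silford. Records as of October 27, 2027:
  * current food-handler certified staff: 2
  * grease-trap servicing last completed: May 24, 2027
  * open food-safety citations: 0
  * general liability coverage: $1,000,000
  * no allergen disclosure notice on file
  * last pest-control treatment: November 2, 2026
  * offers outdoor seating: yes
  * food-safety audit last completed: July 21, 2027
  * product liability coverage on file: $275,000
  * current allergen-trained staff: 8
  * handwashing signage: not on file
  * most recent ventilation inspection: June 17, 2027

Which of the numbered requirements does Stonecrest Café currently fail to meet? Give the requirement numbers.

1. allergen disclosure notice absent → not met
2. general liability coverage $1,000,000 < $1,025,000 → not met
3. condition 'offers outdoor seating' holds; handwashing signage absent → not met
4. allergen-trained staff 8 ≥ 4 → met
5. pest-control treatment 359 days ago vs limit 270 → not met
6. product liability coverage $275,000 < $550,000 → not met
7. food-handler certified staff 2 ≥ 2 → met
8. grease-trap servicing 156 days ago vs limit 120 → not met
9. open food-safety citations 0 ≤ 0 → met
10. ventilation inspection 132 days ago vs limit 120 → not met
11. food-safety audit 98 days ago vs limit 90 → not met
Not met: 1, 2, 3, 5, 6, 8, 10, 11

1, 2, 3, 5, 6, 8, 10, 11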